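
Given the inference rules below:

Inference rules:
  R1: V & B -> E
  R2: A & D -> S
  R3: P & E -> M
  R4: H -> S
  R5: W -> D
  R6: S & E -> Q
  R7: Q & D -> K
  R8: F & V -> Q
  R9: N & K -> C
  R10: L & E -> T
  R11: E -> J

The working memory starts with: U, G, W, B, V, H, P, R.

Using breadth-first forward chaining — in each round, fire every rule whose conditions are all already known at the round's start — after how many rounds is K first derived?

Round 1 — R1, R4, R5, derive E, S, D.
Round 2 — R3, R6, R11, derive M, Q, J.
Round 3 — R7, derive K.
K first appears in round 3.

3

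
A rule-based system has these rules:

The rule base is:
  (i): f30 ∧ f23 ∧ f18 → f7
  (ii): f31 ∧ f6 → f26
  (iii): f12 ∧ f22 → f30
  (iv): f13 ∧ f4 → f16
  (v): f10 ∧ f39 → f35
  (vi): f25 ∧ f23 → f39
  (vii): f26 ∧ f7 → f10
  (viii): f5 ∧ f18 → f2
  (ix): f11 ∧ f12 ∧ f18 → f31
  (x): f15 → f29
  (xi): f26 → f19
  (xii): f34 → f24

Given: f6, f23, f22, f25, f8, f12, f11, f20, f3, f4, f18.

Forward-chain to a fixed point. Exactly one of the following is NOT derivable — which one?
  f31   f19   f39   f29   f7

f29

Round 1 fires (iii), (vi), (ix), giving f30, f39, f31.
Round 2 fires (i), (ii), giving f7, f26.
Round 3 fires (vii), (xi), giving f10, f19.
Round 4 fires (v), giving f35.
Derived: f19 (round 3), f7 (round 2), f39 (round 1), f31 (round 1). f29 never appears in any round.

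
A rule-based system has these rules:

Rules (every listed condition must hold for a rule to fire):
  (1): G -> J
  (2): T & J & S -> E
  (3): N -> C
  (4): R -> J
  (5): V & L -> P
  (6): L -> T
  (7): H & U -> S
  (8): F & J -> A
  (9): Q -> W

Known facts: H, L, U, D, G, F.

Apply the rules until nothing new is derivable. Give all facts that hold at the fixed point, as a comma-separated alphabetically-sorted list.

Round 1 fires (1), (6), (7), giving J, T, S.
Round 2 fires (2), (8), giving E, A.

A, D, E, F, G, H, J, L, S, T, U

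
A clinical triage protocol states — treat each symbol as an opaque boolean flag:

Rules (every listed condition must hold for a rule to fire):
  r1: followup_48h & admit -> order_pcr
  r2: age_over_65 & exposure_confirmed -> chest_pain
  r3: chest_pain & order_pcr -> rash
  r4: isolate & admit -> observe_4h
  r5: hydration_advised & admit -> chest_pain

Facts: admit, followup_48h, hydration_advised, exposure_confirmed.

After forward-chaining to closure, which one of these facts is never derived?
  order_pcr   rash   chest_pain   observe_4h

observe_4h

Round 1 fires r1, r5, giving order_pcr, chest_pain.
Round 2 fires r3, giving rash.
Derived: rash (round 2), order_pcr (round 1), chest_pain (round 1). observe_4h never appears in any round.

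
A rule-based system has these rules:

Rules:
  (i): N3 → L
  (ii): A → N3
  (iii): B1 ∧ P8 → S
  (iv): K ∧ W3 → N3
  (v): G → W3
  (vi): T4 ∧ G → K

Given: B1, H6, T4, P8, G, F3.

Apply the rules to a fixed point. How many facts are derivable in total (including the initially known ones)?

11

Round 1: (iii) [B1 ∧ P8 → S]; (v) [G → W3]; (vi) [T4 ∧ G → K]. Adds S, W3, K.
Round 2: (iv) [K ∧ W3 → N3]. Adds N3.
Round 3: (i) [N3 → L]. Adds L.
Closure: {B1, F3, G, H6, K, L, N3, P8, S, T4, W3} — 11 facts.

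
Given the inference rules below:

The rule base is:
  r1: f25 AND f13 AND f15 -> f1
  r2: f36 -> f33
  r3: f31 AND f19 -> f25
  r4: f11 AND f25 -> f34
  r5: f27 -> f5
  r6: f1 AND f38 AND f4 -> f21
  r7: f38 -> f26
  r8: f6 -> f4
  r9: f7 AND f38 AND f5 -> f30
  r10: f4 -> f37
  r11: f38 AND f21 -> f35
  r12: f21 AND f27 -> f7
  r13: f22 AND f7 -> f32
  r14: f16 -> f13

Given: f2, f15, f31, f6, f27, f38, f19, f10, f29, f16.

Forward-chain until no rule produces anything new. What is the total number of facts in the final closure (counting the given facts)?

21

Round 1 — r3, r5, r7, r8, r14, derive f25, f5, f26, f4, f13.
Round 2 — r1, r10, derive f1, f37.
Round 3 — r6, derive f21.
Round 4 — r11, r12, derive f35, f7.
Round 5 — r9, derive f30.
Closure: {f1, f10, f13, f15, f16, f19, f2, f21, f25, f26, f27, f29, f30, f31, f35, f37, f38, f4, f5, f6, f7} — 21 facts.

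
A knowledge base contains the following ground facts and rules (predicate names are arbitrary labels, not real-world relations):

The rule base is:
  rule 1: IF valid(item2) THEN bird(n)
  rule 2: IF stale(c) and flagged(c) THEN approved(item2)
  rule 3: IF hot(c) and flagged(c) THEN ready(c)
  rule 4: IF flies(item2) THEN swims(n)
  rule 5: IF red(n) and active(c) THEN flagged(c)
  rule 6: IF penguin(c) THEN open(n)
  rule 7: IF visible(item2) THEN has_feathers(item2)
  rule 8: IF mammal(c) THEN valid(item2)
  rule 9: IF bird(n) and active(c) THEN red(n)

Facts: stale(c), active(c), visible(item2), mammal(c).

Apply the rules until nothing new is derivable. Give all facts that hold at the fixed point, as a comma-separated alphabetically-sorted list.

active(c), approved(item2), bird(n), flagged(c), has_feathers(item2), mammal(c), red(n), stale(c), valid(item2), visible(item2)

Round 1: rule 7 [IF visible(item2) THEN has_feathers(item2)]; rule 8 [IF mammal(c) THEN valid(item2)]. Adds has_feathers(item2), valid(item2).
Round 2: rule 1 [IF valid(item2) THEN bird(n)]. Adds bird(n).
Round 3: rule 9 [IF bird(n) and active(c) THEN red(n)]. Adds red(n).
Round 4: rule 5 [IF red(n) and active(c) THEN flagged(c)]. Adds flagged(c).
Round 5: rule 2 [IF stale(c) and flagged(c) THEN approved(item2)]. Adds approved(item2).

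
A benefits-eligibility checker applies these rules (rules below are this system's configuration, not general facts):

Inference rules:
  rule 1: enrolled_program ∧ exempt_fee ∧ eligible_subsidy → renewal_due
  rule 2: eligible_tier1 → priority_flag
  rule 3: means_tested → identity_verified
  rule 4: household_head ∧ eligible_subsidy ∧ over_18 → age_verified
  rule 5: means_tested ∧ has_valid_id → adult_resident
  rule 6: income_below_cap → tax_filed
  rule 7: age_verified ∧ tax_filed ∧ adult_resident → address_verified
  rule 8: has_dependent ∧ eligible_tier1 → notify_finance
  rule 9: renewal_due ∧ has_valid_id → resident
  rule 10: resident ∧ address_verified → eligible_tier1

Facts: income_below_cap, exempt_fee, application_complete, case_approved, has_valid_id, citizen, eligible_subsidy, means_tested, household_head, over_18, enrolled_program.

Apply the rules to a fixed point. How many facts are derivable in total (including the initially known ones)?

20

[1] rule 1 [enrolled_program ∧ exempt_fee ∧ eligible_subsidy → renewal_due]; rule 3 [means_tested → identity_verified]; rule 4 [household_head ∧ eligible_subsidy ∧ over_18 → age_verified]; rule 5 [means_tested ∧ has_valid_id → adult_resident]; rule 6 [income_below_cap → tax_filed]. ⇒ new: renewal_due, identity_verified, age_verified, adult_resident, tax_filed.
[2] rule 7 [age_verified ∧ tax_filed ∧ adult_resident → address_verified]; rule 9 [renewal_due ∧ has_valid_id → resident]. ⇒ new: address_verified, resident.
[3] rule 10 [resident ∧ address_verified → eligible_tier1]. ⇒ new: eligible_tier1.
[4] rule 2 [eligible_tier1 → priority_flag]. ⇒ new: priority_flag.
Closure: {address_verified, adult_resident, age_verified, application_complete, case_approved, citizen, eligible_subsidy, eligible_tier1, enrolled_program, exempt_fee, has_valid_id, household_head, identity_verified, income_below_cap, means_tested, over_18, priority_flag, renewal_due, resident, tax_filed} — 20 facts.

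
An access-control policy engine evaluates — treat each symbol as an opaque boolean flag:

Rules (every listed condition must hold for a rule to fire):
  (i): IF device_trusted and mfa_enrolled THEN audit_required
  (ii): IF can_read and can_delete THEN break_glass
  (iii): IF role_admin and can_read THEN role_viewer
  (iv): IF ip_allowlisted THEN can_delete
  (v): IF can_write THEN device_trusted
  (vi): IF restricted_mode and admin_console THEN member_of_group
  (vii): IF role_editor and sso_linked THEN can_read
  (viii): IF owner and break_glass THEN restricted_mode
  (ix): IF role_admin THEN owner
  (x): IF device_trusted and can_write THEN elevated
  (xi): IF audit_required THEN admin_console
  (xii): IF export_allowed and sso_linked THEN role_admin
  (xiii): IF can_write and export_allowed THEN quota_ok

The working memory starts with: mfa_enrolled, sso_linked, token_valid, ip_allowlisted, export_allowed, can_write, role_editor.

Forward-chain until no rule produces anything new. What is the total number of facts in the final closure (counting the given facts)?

20

[1] (iv) [IF ip_allowlisted THEN can_delete]; (v) [IF can_write THEN device_trusted]; (vii) [IF role_editor and sso_linked THEN can_read]; (xii) [IF export_allowed and sso_linked THEN role_admin]; (xiii) [IF can_write and export_allowed THEN quota_ok]. ⇒ new: can_delete, device_trusted, can_read, role_admin, quota_ok.
[2] (i) [IF device_trusted and mfa_enrolled THEN audit_required]; (ii) [IF can_read and can_delete THEN break_glass]; (iii) [IF role_admin and can_read THEN role_viewer]; (ix) [IF role_admin THEN owner]; (x) [IF device_trusted and can_write THEN elevated]. ⇒ new: audit_required, break_glass, role_viewer, owner, elevated.
[3] (viii) [IF owner and break_glass THEN restricted_mode]; (xi) [IF audit_required THEN admin_console]. ⇒ new: restricted_mode, admin_console.
[4] (vi) [IF restricted_mode and admin_console THEN member_of_group]. ⇒ new: member_of_group.
Closure: {admin_console, audit_required, break_glass, can_delete, can_read, can_write, device_trusted, elevated, export_allowed, ip_allowlisted, member_of_group, mfa_enrolled, owner, quota_ok, restricted_mode, role_admin, role_editor, role_viewer, sso_linked, token_valid} — 20 facts.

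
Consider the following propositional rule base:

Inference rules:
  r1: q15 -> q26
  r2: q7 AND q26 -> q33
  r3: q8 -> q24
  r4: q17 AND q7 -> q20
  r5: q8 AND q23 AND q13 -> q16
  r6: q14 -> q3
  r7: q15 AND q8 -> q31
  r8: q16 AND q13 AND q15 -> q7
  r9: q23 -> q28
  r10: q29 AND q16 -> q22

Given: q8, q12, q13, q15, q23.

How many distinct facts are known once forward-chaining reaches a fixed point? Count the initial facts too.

Round 1: r1 [q15 -> q26]; r3 [q8 -> q24]; r5 [q8 AND q23 AND q13 -> q16]; r7 [q15 AND q8 -> q31]; r9 [q23 -> q28]. New: q26, q24, q16, q31, q28.
Round 2: r8 [q16 AND q13 AND q15 -> q7]. New: q7.
Round 3: r2 [q7 AND q26 -> q33]. New: q33.
Closure: {q12, q13, q15, q16, q23, q24, q26, q28, q31, q33, q7, q8} — 12 facts.

12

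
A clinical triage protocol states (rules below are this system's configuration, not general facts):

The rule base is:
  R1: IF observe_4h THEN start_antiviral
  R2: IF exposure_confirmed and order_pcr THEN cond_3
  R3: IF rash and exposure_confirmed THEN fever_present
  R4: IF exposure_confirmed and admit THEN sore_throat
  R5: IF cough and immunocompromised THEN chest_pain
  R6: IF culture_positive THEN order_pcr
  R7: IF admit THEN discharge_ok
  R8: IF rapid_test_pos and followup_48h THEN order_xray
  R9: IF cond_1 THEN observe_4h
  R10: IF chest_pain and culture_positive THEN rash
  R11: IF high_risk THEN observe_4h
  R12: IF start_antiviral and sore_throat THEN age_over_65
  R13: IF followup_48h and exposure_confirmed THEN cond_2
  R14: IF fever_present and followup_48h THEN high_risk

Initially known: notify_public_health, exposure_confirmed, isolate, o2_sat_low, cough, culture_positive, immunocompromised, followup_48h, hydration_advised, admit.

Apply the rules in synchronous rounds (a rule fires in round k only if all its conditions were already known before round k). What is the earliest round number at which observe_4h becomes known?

Round 1: R4 [IF exposure_confirmed and admit THEN sore_throat]; R5 [IF cough and immunocompromised THEN chest_pain]; R6 [IF culture_positive THEN order_pcr]; R7 [IF admit THEN discharge_ok]; R13 [IF followup_48h and exposure_confirmed THEN cond_2]. Adds sore_throat, chest_pain, order_pcr, discharge_ok, cond_2.
Round 2: R2 [IF exposure_confirmed and order_pcr THEN cond_3]; R10 [IF chest_pain and culture_positive THEN rash]. Adds cond_3, rash.
Round 3: R3 [IF rash and exposure_confirmed THEN fever_present]. Adds fever_present.
Round 4: R14 [IF fever_present and followup_48h THEN high_risk]. Adds high_risk.
Round 5: R11 [IF high_risk THEN observe_4h]. Adds observe_4h.
observe_4h first appears in round 5.

5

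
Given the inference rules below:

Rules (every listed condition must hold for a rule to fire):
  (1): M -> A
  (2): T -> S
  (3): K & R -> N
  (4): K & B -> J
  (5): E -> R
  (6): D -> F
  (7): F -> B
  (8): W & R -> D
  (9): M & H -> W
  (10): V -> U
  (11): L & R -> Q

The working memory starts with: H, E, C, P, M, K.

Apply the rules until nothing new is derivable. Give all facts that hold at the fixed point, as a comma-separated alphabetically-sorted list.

Round 1: (1) [M -> A]; (5) [E -> R]; (9) [M & H -> W]. New: A, R, W.
Round 2: (3) [K & R -> N]; (8) [W & R -> D]. New: N, D.
Round 3: (6) [D -> F]. New: F.
Round 4: (7) [F -> B]. New: B.
Round 5: (4) [K & B -> J]. New: J.

A, B, C, D, E, F, H, J, K, M, N, P, R, W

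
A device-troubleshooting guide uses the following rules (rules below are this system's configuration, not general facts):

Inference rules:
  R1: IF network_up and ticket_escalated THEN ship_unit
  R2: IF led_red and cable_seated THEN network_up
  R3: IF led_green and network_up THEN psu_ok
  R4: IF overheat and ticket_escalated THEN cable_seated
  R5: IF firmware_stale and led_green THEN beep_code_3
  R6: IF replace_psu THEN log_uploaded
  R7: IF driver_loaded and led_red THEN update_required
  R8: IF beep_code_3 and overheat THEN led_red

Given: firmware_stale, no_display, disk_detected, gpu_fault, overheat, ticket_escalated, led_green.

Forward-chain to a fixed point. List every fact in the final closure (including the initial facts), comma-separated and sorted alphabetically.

beep_code_3, cable_seated, disk_detected, firmware_stale, gpu_fault, led_green, led_red, network_up, no_display, overheat, psu_ok, ship_unit, ticket_escalated

Round 1: R4 [IF overheat and ticket_escalated THEN cable_seated]; R5 [IF firmware_stale and led_green THEN beep_code_3]. Adds cable_seated, beep_code_3.
Round 2: R8 [IF beep_code_3 and overheat THEN led_red]. Adds led_red.
Round 3: R2 [IF led_red and cable_seated THEN network_up]. Adds network_up.
Round 4: R1 [IF network_up and ticket_escalated THEN ship_unit]; R3 [IF led_green and network_up THEN psu_ok]. Adds ship_unit, psu_ok.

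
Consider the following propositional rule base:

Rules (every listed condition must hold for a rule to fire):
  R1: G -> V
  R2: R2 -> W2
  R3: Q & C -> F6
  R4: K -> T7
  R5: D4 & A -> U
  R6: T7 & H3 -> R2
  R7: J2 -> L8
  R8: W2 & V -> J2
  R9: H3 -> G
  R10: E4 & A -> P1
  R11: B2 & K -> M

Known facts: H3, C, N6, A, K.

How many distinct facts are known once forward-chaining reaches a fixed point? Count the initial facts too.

Round 1: R4 [K -> T7]; R9 [H3 -> G]. Adds T7, G.
Round 2: R1 [G -> V]; R6 [T7 & H3 -> R2]. Adds V, R2.
Round 3: R2 [R2 -> W2]. Adds W2.
Round 4: R8 [W2 & V -> J2]. Adds J2.
Round 5: R7 [J2 -> L8]. Adds L8.
Closure: {A, C, G, H3, J2, K, L8, N6, R2, T7, V, W2} — 12 facts.

12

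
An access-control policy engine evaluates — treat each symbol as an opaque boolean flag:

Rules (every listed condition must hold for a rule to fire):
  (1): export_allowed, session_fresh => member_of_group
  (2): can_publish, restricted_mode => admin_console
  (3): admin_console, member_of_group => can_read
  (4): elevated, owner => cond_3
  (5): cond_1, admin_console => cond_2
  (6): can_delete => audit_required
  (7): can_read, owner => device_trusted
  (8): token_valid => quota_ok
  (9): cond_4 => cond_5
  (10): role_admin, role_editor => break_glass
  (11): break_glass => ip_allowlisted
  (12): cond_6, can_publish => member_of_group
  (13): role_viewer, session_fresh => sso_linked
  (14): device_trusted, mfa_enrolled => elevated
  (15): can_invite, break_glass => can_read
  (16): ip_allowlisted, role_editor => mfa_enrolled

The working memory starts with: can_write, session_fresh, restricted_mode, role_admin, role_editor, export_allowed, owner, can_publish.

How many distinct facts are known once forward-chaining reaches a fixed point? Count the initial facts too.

17

Round 1: (1) [export_allowed, session_fresh => member_of_group]; (2) [can_publish, restricted_mode => admin_console]; (10) [role_admin, role_editor => break_glass]. New: member_of_group, admin_console, break_glass.
Round 2: (3) [admin_console, member_of_group => can_read]; (11) [break_glass => ip_allowlisted]. New: can_read, ip_allowlisted.
Round 3: (7) [can_read, owner => device_trusted]; (16) [ip_allowlisted, role_editor => mfa_enrolled]. New: device_trusted, mfa_enrolled.
Round 4: (14) [device_trusted, mfa_enrolled => elevated]. New: elevated.
Round 5: (4) [elevated, owner => cond_3]. New: cond_3.
Closure: {admin_console, break_glass, can_publish, can_read, can_write, cond_3, device_trusted, elevated, export_allowed, ip_allowlisted, member_of_group, mfa_enrolled, owner, restricted_mode, role_admin, role_editor, session_fresh} — 17 facts.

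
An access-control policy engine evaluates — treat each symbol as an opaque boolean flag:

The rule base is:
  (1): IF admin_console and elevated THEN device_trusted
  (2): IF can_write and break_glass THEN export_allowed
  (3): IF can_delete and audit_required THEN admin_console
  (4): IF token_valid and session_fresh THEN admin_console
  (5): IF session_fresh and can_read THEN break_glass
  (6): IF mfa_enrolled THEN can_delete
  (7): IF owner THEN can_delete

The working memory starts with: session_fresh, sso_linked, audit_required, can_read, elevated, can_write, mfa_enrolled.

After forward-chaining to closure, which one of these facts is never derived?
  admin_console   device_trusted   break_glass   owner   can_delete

Round 1: (5) [IF session_fresh and can_read THEN break_glass]; (6) [IF mfa_enrolled THEN can_delete]. New: break_glass, can_delete.
Round 2: (2) [IF can_write and break_glass THEN export_allowed]; (3) [IF can_delete and audit_required THEN admin_console]. New: export_allowed, admin_console.
Round 3: (1) [IF admin_console and elevated THEN device_trusted]. New: device_trusted.
Derived: can_delete (round 1), break_glass (round 1), device_trusted (round 3), admin_console (round 2). owner never appears in any round.

owner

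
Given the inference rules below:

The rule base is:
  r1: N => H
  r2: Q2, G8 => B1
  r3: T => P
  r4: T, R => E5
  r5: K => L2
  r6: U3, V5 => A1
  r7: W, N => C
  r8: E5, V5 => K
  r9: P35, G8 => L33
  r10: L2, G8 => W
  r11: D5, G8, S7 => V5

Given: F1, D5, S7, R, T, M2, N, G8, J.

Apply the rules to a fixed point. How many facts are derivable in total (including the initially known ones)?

17

Round 1: r1 [N => H]; r3 [T => P]; r4 [T, R => E5]; r11 [D5, G8, S7 => V5]. Adds H, P, E5, V5.
Round 2: r8 [E5, V5 => K]. Adds K.
Round 3: r5 [K => L2]. Adds L2.
Round 4: r10 [L2, G8 => W]. Adds W.
Round 5: r7 [W, N => C]. Adds C.
Closure: {C, D5, E5, F1, G8, H, J, K, L2, M2, N, P, R, S7, T, V5, W} — 17 facts.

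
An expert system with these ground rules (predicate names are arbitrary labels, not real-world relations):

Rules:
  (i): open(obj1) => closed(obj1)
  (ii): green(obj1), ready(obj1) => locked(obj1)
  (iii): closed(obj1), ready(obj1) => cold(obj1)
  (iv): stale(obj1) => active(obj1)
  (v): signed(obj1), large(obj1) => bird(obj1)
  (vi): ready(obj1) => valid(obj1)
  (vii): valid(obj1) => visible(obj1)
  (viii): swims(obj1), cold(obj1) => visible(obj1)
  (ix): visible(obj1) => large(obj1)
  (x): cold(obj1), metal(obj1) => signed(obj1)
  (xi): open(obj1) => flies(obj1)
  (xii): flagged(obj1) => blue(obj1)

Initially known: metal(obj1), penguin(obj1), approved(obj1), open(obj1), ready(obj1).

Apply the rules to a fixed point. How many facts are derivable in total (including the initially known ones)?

13

Round 1 fires (i), (vi), (xi), giving closed(obj1), valid(obj1), flies(obj1).
Round 2 fires (iii), (vii), giving cold(obj1), visible(obj1).
Round 3 fires (ix), (x), giving large(obj1), signed(obj1).
Round 4 fires (v), giving bird(obj1).
Closure: {approved(obj1), bird(obj1), closed(obj1), cold(obj1), flies(obj1), large(obj1), metal(obj1), open(obj1), penguin(obj1), ready(obj1), signed(obj1), valid(obj1), visible(obj1)} — 13 facts.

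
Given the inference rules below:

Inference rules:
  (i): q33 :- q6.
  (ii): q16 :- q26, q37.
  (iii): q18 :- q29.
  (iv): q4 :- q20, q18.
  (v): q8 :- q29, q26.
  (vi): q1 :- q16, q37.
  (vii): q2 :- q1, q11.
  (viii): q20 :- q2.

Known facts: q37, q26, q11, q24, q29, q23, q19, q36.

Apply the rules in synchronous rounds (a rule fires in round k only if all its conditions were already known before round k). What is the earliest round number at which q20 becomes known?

Round 1 fires (ii), (iii), (v), giving q16, q18, q8.
Round 2 fires (vi), giving q1.
Round 3 fires (vii), giving q2.
Round 4 fires (viii), giving q20.
q20 first appears in round 4.

4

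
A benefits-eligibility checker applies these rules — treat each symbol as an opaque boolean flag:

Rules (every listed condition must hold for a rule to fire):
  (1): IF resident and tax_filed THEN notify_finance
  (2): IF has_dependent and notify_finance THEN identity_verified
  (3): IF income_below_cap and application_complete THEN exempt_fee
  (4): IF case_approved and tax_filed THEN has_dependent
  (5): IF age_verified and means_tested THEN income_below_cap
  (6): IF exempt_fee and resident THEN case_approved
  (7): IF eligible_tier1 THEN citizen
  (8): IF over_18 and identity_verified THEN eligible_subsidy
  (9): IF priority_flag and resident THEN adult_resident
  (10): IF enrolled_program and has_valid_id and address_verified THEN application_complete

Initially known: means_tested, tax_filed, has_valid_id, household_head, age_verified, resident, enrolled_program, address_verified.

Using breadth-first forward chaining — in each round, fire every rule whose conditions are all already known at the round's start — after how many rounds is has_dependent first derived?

Round 1 — (1), (5), (10), derive notify_finance, income_below_cap, application_complete.
Round 2 — (3), derive exempt_fee.
Round 3 — (6), derive case_approved.
Round 4 — (4), derive has_dependent.
has_dependent first appears in round 4.

4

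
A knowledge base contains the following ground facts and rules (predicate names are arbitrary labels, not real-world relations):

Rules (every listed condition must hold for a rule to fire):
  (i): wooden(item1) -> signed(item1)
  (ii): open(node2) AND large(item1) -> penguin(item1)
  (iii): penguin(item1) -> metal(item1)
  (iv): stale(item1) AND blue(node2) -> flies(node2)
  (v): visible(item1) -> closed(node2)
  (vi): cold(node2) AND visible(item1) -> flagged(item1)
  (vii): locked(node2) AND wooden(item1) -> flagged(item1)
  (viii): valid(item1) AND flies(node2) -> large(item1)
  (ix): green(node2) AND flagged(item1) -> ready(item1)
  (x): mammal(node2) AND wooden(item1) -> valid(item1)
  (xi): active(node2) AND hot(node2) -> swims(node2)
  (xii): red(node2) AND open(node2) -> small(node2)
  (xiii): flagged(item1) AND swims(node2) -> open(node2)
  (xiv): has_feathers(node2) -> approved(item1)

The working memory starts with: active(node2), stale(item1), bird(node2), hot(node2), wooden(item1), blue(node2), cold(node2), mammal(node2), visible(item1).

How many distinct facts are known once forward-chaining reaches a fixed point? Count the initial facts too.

19

Round 1 fires (i), (iv), (v), (vi), (x), (xi), giving signed(item1), flies(node2), closed(node2), flagged(item1), valid(item1), swims(node2).
Round 2 fires (viii), (xiii), giving large(item1), open(node2).
Round 3 fires (ii), giving penguin(item1).
Round 4 fires (iii), giving metal(item1).
Closure: {active(node2), bird(node2), blue(node2), closed(node2), cold(node2), flagged(item1), flies(node2), hot(node2), large(item1), mammal(node2), metal(item1), open(node2), penguin(item1), signed(item1), stale(item1), swims(node2), valid(item1), visible(item1), wooden(item1)} — 19 facts.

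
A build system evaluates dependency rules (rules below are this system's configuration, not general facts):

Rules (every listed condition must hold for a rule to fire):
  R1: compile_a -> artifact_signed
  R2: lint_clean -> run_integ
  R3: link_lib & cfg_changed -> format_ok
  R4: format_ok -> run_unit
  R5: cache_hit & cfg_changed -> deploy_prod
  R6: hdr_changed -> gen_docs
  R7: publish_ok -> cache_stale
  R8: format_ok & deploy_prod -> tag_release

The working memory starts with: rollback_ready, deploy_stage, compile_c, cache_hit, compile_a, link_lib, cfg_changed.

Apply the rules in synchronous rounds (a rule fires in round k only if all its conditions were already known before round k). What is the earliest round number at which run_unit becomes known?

2

[1] R1 [compile_a -> artifact_signed]; R3 [link_lib & cfg_changed -> format_ok]; R5 [cache_hit & cfg_changed -> deploy_prod]. ⇒ new: artifact_signed, format_ok, deploy_prod.
[2] R4 [format_ok -> run_unit]; R8 [format_ok & deploy_prod -> tag_release]. ⇒ new: run_unit, tag_release.
run_unit first appears in round 2.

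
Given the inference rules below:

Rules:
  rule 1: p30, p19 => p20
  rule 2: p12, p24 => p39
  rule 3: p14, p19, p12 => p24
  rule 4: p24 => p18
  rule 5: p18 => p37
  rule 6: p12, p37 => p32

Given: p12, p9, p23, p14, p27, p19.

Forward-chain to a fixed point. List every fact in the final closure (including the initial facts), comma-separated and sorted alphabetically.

p12, p14, p18, p19, p23, p24, p27, p32, p37, p39, p9

Round 1: rule 3 [p14, p19, p12 => p24]. Adds p24.
Round 2: rule 2 [p12, p24 => p39]; rule 4 [p24 => p18]. Adds p39, p18.
Round 3: rule 5 [p18 => p37]. Adds p37.
Round 4: rule 6 [p12, p37 => p32]. Adds p32.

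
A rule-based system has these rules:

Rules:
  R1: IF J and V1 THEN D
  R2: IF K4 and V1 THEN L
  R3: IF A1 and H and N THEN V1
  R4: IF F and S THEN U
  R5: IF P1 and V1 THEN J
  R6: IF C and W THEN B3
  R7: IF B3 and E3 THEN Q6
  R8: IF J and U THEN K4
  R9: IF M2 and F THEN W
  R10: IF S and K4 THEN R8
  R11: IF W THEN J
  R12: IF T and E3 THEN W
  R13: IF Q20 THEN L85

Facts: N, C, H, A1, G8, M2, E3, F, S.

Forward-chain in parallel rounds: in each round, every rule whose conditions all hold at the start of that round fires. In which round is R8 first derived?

4

Round 1 — R3, R4, R9, derive V1, U, W.
Round 2 — R6, R11, derive B3, J.
Round 3 — R1, R7, R8, derive D, Q6, K4.
Round 4 — R2, R10, derive L, R8.
R8 first appears in round 4.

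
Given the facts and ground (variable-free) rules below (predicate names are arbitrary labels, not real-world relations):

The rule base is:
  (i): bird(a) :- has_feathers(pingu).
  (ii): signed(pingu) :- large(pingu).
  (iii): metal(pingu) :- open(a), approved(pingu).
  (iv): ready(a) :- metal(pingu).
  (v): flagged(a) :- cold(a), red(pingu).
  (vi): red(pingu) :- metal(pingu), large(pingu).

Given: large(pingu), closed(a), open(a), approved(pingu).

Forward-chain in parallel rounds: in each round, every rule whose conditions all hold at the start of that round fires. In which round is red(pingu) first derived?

2

Round 1 — (ii), (iii), derive signed(pingu), metal(pingu).
Round 2 — (iv), (vi), derive ready(a), red(pingu).
red(pingu) first appears in round 2.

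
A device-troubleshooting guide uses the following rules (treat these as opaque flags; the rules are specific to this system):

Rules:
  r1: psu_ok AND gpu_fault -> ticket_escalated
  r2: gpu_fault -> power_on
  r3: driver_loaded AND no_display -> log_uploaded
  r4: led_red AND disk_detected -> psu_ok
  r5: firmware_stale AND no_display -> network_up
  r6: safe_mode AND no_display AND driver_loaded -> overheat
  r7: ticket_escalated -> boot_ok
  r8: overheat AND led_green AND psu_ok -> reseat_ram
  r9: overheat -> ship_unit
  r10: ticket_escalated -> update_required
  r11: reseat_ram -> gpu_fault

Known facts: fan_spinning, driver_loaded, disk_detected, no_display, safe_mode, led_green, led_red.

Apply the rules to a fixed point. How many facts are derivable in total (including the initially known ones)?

Round 1: r3 [driver_loaded AND no_display -> log_uploaded]; r4 [led_red AND disk_detected -> psu_ok]; r6 [safe_mode AND no_display AND driver_loaded -> overheat]. New: log_uploaded, psu_ok, overheat.
Round 2: r8 [overheat AND led_green AND psu_ok -> reseat_ram]; r9 [overheat -> ship_unit]. New: reseat_ram, ship_unit.
Round 3: r11 [reseat_ram -> gpu_fault]. New: gpu_fault.
Round 4: r1 [psu_ok AND gpu_fault -> ticket_escalated]; r2 [gpu_fault -> power_on]. New: ticket_escalated, power_on.
Round 5: r7 [ticket_escalated -> boot_ok]; r10 [ticket_escalated -> update_required]. New: boot_ok, update_required.
Closure: {boot_ok, disk_detected, driver_loaded, fan_spinning, gpu_fault, led_green, led_red, log_uploaded, no_display, overheat, power_on, psu_ok, reseat_ram, safe_mode, ship_unit, ticket_escalated, update_required} — 17 facts.

17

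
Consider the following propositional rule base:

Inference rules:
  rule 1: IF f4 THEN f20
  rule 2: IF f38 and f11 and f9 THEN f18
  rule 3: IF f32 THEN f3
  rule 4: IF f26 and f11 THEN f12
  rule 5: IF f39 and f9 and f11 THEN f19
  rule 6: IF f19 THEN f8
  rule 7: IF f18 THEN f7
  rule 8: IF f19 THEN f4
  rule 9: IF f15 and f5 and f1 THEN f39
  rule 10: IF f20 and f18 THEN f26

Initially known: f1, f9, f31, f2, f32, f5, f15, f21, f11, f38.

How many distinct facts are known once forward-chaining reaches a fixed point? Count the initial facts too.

20

[1] rule 2 [IF f38 and f11 and f9 THEN f18]; rule 3 [IF f32 THEN f3]; rule 9 [IF f15 and f5 and f1 THEN f39]. ⇒ new: f18, f3, f39.
[2] rule 5 [IF f39 and f9 and f11 THEN f19]; rule 7 [IF f18 THEN f7]. ⇒ new: f19, f7.
[3] rule 6 [IF f19 THEN f8]; rule 8 [IF f19 THEN f4]. ⇒ new: f8, f4.
[4] rule 1 [IF f4 THEN f20]. ⇒ new: f20.
[5] rule 10 [IF f20 and f18 THEN f26]. ⇒ new: f26.
[6] rule 4 [IF f26 and f11 THEN f12]. ⇒ new: f12.
Closure: {f1, f11, f12, f15, f18, f19, f2, f20, f21, f26, f3, f31, f32, f38, f39, f4, f5, f7, f8, f9} — 20 facts.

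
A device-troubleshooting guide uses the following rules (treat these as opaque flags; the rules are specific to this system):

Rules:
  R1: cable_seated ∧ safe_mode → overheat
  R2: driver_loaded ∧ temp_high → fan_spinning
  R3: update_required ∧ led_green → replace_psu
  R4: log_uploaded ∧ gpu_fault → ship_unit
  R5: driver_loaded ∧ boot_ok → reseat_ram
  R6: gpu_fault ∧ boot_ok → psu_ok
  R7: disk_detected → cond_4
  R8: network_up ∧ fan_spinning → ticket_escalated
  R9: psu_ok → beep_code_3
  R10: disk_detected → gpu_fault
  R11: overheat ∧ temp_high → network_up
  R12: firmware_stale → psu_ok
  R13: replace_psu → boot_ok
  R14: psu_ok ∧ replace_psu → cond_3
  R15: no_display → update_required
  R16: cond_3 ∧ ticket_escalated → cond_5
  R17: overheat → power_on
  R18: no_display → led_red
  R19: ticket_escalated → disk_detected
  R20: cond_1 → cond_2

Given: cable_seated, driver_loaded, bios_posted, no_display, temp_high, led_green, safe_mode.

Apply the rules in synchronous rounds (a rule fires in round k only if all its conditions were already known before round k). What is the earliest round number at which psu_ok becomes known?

Round 1: R1 [cable_seated ∧ safe_mode → overheat]; R2 [driver_loaded ∧ temp_high → fan_spinning]; R15 [no_display → update_required]; R18 [no_display → led_red]. New: overheat, fan_spinning, update_required, led_red.
Round 2: R3 [update_required ∧ led_green → replace_psu]; R11 [overheat ∧ temp_high → network_up]; R17 [overheat → power_on]. New: replace_psu, network_up, power_on.
Round 3: R8 [network_up ∧ fan_spinning → ticket_escalated]; R13 [replace_psu → boot_ok]. New: ticket_escalated, boot_ok.
Round 4: R5 [driver_loaded ∧ boot_ok → reseat_ram]; R19 [ticket_escalated → disk_detected]. New: reseat_ram, disk_detected.
Round 5: R7 [disk_detected → cond_4]; R10 [disk_detected → gpu_fault]. New: cond_4, gpu_fault.
Round 6: R6 [gpu_fault ∧ boot_ok → psu_ok]. New: psu_ok.
psu_ok first appears in round 6.

6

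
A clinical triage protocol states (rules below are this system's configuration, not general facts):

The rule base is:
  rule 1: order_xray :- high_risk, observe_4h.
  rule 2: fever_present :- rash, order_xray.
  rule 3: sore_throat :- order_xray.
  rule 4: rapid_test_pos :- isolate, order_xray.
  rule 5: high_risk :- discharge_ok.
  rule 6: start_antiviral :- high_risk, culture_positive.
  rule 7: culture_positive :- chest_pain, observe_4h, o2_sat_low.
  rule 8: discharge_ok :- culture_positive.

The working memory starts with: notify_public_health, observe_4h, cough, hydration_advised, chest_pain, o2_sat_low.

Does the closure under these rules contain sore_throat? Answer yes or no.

yes

[1] rule 7 [culture_positive :- chest_pain, observe_4h, o2_sat_low.]. ⇒ new: culture_positive.
[2] rule 8 [discharge_ok :- culture_positive.]. ⇒ new: discharge_ok.
[3] rule 5 [high_risk :- discharge_ok.]. ⇒ new: high_risk.
[4] rule 1 [order_xray :- high_risk, observe_4h.]; rule 6 [start_antiviral :- high_risk, culture_positive.]. ⇒ new: order_xray, start_antiviral.
[5] rule 3 [sore_throat :- order_xray.]. ⇒ new: sore_throat.
sore_throat appears in round 5, so it is derivable.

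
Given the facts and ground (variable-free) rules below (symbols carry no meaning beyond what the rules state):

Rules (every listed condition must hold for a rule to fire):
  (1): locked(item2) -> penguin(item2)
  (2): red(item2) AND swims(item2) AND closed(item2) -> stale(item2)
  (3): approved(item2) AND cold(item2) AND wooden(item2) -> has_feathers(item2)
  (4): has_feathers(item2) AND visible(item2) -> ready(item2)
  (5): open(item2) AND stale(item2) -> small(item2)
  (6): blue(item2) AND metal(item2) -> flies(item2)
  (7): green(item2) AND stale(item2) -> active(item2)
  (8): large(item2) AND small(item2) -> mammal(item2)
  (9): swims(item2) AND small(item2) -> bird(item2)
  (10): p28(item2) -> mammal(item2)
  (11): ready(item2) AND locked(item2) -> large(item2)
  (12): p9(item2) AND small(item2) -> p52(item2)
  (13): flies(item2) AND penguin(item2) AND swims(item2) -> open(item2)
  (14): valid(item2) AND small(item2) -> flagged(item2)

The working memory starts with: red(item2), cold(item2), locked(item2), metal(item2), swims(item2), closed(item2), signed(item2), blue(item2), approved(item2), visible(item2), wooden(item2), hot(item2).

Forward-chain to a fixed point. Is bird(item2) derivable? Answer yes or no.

yes

Round 1: (1) [locked(item2) -> penguin(item2)]; (2) [red(item2) AND swims(item2) AND closed(item2) -> stale(item2)]; (3) [approved(item2) AND cold(item2) AND wooden(item2) -> has_feathers(item2)]; (6) [blue(item2) AND metal(item2) -> flies(item2)]. Adds penguin(item2), stale(item2), has_feathers(item2), flies(item2).
Round 2: (4) [has_feathers(item2) AND visible(item2) -> ready(item2)]; (13) [flies(item2) AND penguin(item2) AND swims(item2) -> open(item2)]. Adds ready(item2), open(item2).
Round 3: (5) [open(item2) AND stale(item2) -> small(item2)]; (11) [ready(item2) AND locked(item2) -> large(item2)]. Adds small(item2), large(item2).
Round 4: (8) [large(item2) AND small(item2) -> mammal(item2)]; (9) [swims(item2) AND small(item2) -> bird(item2)]. Adds mammal(item2), bird(item2).
bird(item2) appears in round 4, so it is derivable.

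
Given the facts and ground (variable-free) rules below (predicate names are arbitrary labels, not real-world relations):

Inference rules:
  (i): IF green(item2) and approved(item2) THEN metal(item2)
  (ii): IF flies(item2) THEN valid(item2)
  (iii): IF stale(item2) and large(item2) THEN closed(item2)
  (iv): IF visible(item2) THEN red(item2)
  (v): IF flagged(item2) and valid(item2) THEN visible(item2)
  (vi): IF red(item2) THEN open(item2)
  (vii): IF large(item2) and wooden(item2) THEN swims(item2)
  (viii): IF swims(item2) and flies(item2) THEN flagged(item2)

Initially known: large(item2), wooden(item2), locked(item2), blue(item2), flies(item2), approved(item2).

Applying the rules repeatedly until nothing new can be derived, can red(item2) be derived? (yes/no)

yes

Round 1 — (ii), (vii), derive valid(item2), swims(item2).
Round 2 — (viii), derive flagged(item2).
Round 3 — (v), derive visible(item2).
Round 4 — (iv), derive red(item2).
Round 5 — (vi), derive open(item2).
red(item2) appears in round 4, so it is derivable.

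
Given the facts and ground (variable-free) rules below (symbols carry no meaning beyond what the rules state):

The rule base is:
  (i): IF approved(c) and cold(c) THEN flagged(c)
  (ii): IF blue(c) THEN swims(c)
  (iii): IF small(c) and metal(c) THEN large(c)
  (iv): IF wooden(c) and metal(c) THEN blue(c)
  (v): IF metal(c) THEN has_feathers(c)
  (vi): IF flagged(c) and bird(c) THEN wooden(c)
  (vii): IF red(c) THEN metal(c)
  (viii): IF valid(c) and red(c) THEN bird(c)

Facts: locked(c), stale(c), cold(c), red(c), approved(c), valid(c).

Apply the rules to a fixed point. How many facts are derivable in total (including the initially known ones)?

Round 1 fires (i), (vii), (viii), giving flagged(c), metal(c), bird(c).
Round 2 fires (v), (vi), giving has_feathers(c), wooden(c).
Round 3 fires (iv), giving blue(c).
Round 4 fires (ii), giving swims(c).
Closure: {approved(c), bird(c), blue(c), cold(c), flagged(c), has_feathers(c), locked(c), metal(c), red(c), stale(c), swims(c), valid(c), wooden(c)} — 13 facts.

13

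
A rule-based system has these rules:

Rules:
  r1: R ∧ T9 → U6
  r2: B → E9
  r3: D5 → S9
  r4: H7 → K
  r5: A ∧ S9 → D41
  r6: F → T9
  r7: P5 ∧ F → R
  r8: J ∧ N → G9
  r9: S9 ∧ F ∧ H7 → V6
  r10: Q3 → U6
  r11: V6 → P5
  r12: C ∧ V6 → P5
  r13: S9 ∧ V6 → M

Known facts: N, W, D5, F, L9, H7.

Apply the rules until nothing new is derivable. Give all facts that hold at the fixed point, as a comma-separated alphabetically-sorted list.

Round 1: r3 [D5 → S9]; r4 [H7 → K]; r6 [F → T9]. New: S9, K, T9.
Round 2: r9 [S9 ∧ F ∧ H7 → V6]. New: V6.
Round 3: r11 [V6 → P5]; r13 [S9 ∧ V6 → M]. New: P5, M.
Round 4: r7 [P5 ∧ F → R]. New: R.
Round 5: r1 [R ∧ T9 → U6]. New: U6.

D5, F, H7, K, L9, M, N, P5, R, S9, T9, U6, V6, W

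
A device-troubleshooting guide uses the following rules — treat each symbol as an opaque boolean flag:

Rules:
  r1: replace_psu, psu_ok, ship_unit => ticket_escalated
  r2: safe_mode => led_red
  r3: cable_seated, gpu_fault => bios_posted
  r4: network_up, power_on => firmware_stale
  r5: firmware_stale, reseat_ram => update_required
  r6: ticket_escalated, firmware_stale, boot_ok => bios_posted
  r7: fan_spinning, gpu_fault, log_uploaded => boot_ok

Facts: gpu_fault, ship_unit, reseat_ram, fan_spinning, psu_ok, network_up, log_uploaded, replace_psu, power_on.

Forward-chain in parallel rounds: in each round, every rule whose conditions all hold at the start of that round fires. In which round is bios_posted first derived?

Round 1: r1 [replace_psu, psu_ok, ship_unit => ticket_escalated]; r4 [network_up, power_on => firmware_stale]; r7 [fan_spinning, gpu_fault, log_uploaded => boot_ok]. Adds ticket_escalated, firmware_stale, boot_ok.
Round 2: r5 [firmware_stale, reseat_ram => update_required]; r6 [ticket_escalated, firmware_stale, boot_ok => bios_posted]. Adds update_required, bios_posted.
bios_posted first appears in round 2.

2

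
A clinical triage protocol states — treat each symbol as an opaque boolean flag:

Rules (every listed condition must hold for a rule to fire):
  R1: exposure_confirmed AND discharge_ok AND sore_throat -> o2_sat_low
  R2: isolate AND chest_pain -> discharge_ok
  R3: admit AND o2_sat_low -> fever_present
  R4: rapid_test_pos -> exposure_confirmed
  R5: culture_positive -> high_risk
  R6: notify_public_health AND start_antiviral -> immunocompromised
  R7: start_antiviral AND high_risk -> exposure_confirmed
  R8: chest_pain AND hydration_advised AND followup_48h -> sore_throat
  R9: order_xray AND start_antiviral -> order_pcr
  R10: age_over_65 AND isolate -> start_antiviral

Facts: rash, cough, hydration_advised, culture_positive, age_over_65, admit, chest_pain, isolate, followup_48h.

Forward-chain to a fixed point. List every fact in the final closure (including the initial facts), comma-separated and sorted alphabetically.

admit, age_over_65, chest_pain, cough, culture_positive, discharge_ok, exposure_confirmed, fever_present, followup_48h, high_risk, hydration_advised, isolate, o2_sat_low, rash, sore_throat, start_antiviral

[1] R2 [isolate AND chest_pain -> discharge_ok]; R5 [culture_positive -> high_risk]; R8 [chest_pain AND hydration_advised AND followup_48h -> sore_throat]; R10 [age_over_65 AND isolate -> start_antiviral]. ⇒ new: discharge_ok, high_risk, sore_throat, start_antiviral.
[2] R7 [start_antiviral AND high_risk -> exposure_confirmed]. ⇒ new: exposure_confirmed.
[3] R1 [exposure_confirmed AND discharge_ok AND sore_throat -> o2_sat_low]. ⇒ new: o2_sat_low.
[4] R3 [admit AND o2_sat_low -> fever_present]. ⇒ new: fever_present.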